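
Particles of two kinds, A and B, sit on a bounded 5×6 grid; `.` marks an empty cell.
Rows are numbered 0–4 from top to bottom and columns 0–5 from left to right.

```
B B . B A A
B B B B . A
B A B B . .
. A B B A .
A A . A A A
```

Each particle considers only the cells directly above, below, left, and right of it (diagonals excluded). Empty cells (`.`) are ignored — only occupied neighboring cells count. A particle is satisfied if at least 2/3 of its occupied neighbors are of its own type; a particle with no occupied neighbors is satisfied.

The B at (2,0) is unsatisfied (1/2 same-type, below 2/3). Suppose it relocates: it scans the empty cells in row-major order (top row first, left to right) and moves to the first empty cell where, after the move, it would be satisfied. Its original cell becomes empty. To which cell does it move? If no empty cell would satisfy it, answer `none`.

(0,2)

Vacating (2,0). Empty cells in order:
  (0,2): 3/3 same-type → satisfied — stop here.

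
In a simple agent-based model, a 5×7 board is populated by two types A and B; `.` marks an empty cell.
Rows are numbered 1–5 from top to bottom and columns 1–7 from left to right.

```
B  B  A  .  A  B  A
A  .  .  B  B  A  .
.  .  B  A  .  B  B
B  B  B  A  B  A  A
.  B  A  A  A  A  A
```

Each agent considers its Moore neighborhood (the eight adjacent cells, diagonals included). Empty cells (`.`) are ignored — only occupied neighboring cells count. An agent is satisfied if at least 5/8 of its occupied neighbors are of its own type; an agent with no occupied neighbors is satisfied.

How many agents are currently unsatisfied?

Row 1: (1,1)B 1/2 ✗ · (1,2)B 1/3 ✗ · (1,3)A 0/2 ✗ · (1,5)A 1/4 ✗ · (1,6)B 1/4 ✗ · (1,7)A 1/2 ✗
Row 2: (2,1)A 0/2 ✗ · (2,4)B 2/5 ✗ · (2,5)B 3/6 ✗ · (2,6)A 2/6 ✗
Row 3: (3,3)B 3/5 ✗ · (3,4)A 1/6 ✗ · (3,6)B 3/6 ✗ · (3,7)B 1/4 ✗
Row 4: (4,1)B 2/2 ✓ · (4,2)B 4/5 ✓ · (4,3)B 3/7 ✗ · (4,4)A 4/7 ✗ · (4,5)B 1/7 ✗ · (4,6)A 4/7 ✗ · (4,7)A 3/5 ✗
Row 5: (5,2)B 3/4 ✓ · (5,3)A 2/5 ✗ · (5,4)A 3/5 ✗ · (5,5)A 4/5 ✓ · (5,6)A 4/5 ✓ · (5,7)A 3/3 ✓
Unsatisfied: (1,1), (1,2), (1,3), (1,5), (1,6), (1,7), (2,1), (2,4), (2,5), (2,6), (3,3), (3,4), (3,6), (3,7), (4,3), (4,4), (4,5), (4,6), (4,7), (5,3), (5,4) — 21 in total.

21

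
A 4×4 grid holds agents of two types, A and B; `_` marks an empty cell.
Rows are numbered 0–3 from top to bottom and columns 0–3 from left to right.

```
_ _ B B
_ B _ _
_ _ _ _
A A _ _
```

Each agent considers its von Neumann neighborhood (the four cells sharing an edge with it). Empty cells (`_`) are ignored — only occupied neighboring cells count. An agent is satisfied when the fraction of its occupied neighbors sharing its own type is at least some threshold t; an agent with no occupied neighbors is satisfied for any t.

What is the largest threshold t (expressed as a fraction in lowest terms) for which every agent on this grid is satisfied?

Row 0: (0,2)B 1/1 · (0,3)B 1/1
Row 1: (1,1)B — no occupied neighbors
Row 3: (3,0)A 1/1 · (3,1)A 1/1
The smallest same-type fraction is 1/1 at (0,2), which reduces to 1/1. Any threshold above that leaves this agent unsatisfied.

1/1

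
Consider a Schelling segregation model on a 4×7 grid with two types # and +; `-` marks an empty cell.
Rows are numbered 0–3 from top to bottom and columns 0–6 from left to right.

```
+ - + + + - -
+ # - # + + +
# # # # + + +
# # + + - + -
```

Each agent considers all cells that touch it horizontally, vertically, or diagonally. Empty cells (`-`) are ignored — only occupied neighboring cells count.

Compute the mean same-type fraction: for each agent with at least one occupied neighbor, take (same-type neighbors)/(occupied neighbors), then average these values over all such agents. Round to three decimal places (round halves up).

Row 0: (0,0)+ 1/2 · (0,2)+ 1/3 · (0,3)+ 3/4 · (0,4)+ 3/4
Row 1: (1,0)+ 1/4 · (1,1)# 3/6 · (1,3)# 2/7 · (1,4)+ 5/7 · (1,5)+ 6/6 · (1,6)+ 3/3
Row 2: (2,0)# 4/5 · (2,1)# 5/7 · (2,2)# 5/7 · (2,3)# 2/6 · (2,4)+ 5/7 · (2,5)+ 6/6 · (2,6)+ 4/4
Row 3: (3,0)# 3/3 · (3,1)# 4/5 · (3,2)+ 1/5 · (3,3)+ 2/4 · (3,5)+ 3/3
Sum over 22 agents: 1/2 + 1/3 + 3/4 + 3/4 + 1/4 + 3/6 + 2/7 + 5/7 + 6/6 + 3/3 + 4/5 + 5/7 + 5/7 + 2/6 + 5/7 + 6/6 + 4/4 + 3/3 + 4/5 + 1/5 + 2/4 + 3/3 = 6241/420; mean = 6241/420 ÷ 22 = 6241/9240 = 0.675432… → 0.675.

0.675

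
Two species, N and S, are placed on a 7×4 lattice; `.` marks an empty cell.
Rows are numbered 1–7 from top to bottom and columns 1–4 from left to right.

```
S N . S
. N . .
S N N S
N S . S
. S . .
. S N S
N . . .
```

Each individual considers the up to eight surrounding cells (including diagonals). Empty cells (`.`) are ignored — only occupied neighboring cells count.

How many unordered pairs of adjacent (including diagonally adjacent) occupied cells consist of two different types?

15

Scan each occupied cell's neighbors to the right and below (and the two forward diagonals) so each pair is counted once.
Row 1: S(1,1)–N(1,2)≠ S(1,1)–N(2,2)≠ N(1,2)–N(2,2)=  → 2/3 unlike.
Row 2: N(2,2)–N(3,2)= N(2,2)–N(3,3)= N(2,2)–S(3,1)≠  → 1/3 unlike.
Row 3: S(3,1)–N(3,2)≠ S(3,1)–N(4,1)≠ S(3,1)–S(4,2)= N(3,2)–N(3,3)= N(3,2)–S(4,2)≠ N(3,2)–N(4,1)= N(3,3)–S(3,4)≠ N(3,3)–S(4,4)≠ N(3,3)–S(4,2)≠ S(3,4)–S(4,4)=  → 6/10 unlike.
Row 4: N(4,1)–S(4,2)≠ N(4,1)–S(5,2)≠ S(4,2)–S(5,2)=  → 2/3 unlike.
Row 5: S(5,2)–S(6,2)= S(5,2)–N(6,3)≠  → 1/2 unlike.
Row 6: S(6,2)–N(6,3)≠ S(6,2)–N(7,1)≠ N(6,3)–S(6,4)≠  → 3/3 unlike.
Total adjacent occupied pairs: 24; unlike-type pairs: 15.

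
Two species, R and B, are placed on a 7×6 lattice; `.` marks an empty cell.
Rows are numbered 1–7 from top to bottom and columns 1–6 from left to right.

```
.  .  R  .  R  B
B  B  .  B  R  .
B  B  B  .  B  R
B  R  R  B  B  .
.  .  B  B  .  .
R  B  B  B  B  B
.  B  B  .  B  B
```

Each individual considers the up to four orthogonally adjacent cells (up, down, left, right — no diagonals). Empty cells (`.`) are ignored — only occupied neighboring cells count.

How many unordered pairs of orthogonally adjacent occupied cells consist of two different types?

10

Scan each occupied cell's neighbors to the right and below so each pair is counted once.
Row 1: R(1,5)–B(1,6)≠ R(1,5)–R(2,5)=  → 1/2 unlike.
Row 2: B(2,1)–B(2,2)= B(2,1)–B(3,1)= B(2,2)–B(3,2)= B(2,4)–R(2,5)≠ R(2,5)–B(3,5)≠  → 2/5 unlike.
Row 3: B(3,1)–B(3,2)= B(3,1)–B(4,1)= B(3,2)–B(3,3)= B(3,2)–R(4,2)≠ B(3,3)–R(4,3)≠ B(3,5)–R(3,6)≠ B(3,5)–B(4,5)=  → 3/7 unlike.
Row 4: B(4,1)–R(4,2)≠ R(4,2)–R(4,3)= R(4,3)–B(4,4)≠ R(4,3)–B(5,3)≠ B(4,4)–B(4,5)= B(4,4)–B(5,4)=  → 3/6 unlike.
Row 5: B(5,3)–B(5,4)= B(5,3)–B(6,3)= B(5,4)–B(6,4)=  → 0/3 unlike.
Row 6: R(6,1)–B(6,2)≠ B(6,2)–B(6,3)= B(6,2)–B(7,2)= B(6,3)–B(6,4)= B(6,3)–B(7,3)= B(6,4)–B(6,5)= B(6,5)–B(6,6)= B(6,5)–B(7,5)= B(6,6)–B(7,6)=  → 1/9 unlike.
Row 7: B(7,2)–B(7,3)= B(7,5)–B(7,6)=  → 0/2 unlike.
Total adjacent occupied pairs: 34; unlike-type pairs: 10.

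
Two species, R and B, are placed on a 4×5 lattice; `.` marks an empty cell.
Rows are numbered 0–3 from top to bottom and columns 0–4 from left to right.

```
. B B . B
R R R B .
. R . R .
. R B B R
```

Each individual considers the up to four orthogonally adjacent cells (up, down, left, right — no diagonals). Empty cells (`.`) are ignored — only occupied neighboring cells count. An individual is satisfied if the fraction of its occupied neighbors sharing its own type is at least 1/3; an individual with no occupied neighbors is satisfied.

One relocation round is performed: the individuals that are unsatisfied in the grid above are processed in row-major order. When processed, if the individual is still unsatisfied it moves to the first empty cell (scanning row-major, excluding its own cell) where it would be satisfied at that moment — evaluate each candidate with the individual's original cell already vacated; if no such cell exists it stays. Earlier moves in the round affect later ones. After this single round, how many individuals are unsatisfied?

Initially unsatisfied (in order): (1,3), (2,3), (3,4).
  (1,3) → (0,0).
  (2,3) → (1,3).
  (3,4) → (0,3).
Resulting grid:
B B B R B
R R R R .
. R . . .
. R B B .
Unsatisfied now: (0,4).

1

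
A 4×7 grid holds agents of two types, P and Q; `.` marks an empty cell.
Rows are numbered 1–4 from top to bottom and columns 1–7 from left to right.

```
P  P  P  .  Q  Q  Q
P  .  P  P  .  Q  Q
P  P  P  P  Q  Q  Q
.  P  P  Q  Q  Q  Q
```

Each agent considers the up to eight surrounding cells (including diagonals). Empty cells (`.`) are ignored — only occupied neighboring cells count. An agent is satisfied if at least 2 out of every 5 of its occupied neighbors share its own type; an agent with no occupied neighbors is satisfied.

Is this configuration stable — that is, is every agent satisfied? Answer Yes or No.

(1,1)P 2/2 ok
(1,2)P 4/4 ok
(1,3)P 3/3 ok
(1,5)Q 2/3 ok
(1,6)Q 4/4 ok
(1,7)Q 3/3 ok
(2,1)P 4/4 ok
(2,3)P 6/6 ok
(2,4)P 4/6 ok
(2,6)Q 7/7 ok
(2,7)Q 5/5 ok
(3,1)P 3/3 ok
(3,2)P 6/6 ok
(3,3)P 6/7 ok
(3,4)P 4/7 ok
(3,5)Q 5/7 ok
(3,6)Q 7/7 ok
(3,7)Q 5/5 ok
(4,2)P 4/4 ok
(4,3)P 4/5 ok
(4,4)Q 2/5 ok
(4,5)Q 4/5 ok
(4,6)Q 5/5 ok
(4,7)Q 3/3 ok
All meet the threshold, so the configuration is stable.

Yes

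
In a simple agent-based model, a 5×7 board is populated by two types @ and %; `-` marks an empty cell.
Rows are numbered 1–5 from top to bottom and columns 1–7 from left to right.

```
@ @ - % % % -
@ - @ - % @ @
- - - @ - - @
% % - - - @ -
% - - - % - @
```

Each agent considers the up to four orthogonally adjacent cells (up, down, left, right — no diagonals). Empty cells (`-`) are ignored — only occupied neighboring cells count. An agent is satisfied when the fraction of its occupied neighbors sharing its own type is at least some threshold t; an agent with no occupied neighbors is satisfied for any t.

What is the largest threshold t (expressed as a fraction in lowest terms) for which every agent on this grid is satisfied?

Row 1: (1,1)@ 2/2 · (1,2)@ 1/1 · (1,4)% 1/1 · (1,5)% 3/3 · (1,6)% 1/2
Row 2: (2,1)@ 1/1 · (2,3)@ — no occupied neighbors · (2,5)% 1/2 · (2,6)@ 1/3 · (2,7)@ 2/2
Row 3: (3,4)@ — no occupied neighbors · (3,7)@ 1/1
Row 4: (4,1)% 2/2 · (4,2)% 1/1 · (4,6)@ — no occupied neighbors
Row 5: (5,1)% 1/1 · (5,5)% — no occupied neighbors · (5,7)@ — no occupied neighbors
The smallest same-type fraction is 1/3 at (2,6), which reduces to 1/3. Any threshold above that leaves this agent unsatisfied.

1/3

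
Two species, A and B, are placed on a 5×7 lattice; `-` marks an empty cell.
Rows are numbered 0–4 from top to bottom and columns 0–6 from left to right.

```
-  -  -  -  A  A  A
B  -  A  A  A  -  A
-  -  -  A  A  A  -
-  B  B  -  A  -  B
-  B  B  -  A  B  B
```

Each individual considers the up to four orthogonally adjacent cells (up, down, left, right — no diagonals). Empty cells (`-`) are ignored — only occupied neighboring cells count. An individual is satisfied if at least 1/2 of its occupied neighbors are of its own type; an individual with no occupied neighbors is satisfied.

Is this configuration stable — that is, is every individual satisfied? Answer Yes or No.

Yes

(0,4)A 2/2 satisfied
(0,5)A 2/2 satisfied
(0,6)A 2/2 satisfied
(1,0)B 0/0 satisfied
(1,2)A 1/1 satisfied
(1,3)A 3/3 satisfied
(1,4)A 3/3 satisfied
(1,6)A 1/1 satisfied
(2,3)A 2/2 satisfied
(2,4)A 4/4 satisfied
(2,5)A 1/1 satisfied
(3,1)B 2/2 satisfied
(3,2)B 2/2 satisfied
(3,4)A 2/2 satisfied
(3,6)B 1/1 satisfied
(4,1)B 2/2 satisfied
(4,2)B 2/2 satisfied
(4,4)A 1/2 satisfied
(4,5)B 1/2 satisfied
(4,6)B 2/2 satisfied
All meet the threshold, so the configuration is stable.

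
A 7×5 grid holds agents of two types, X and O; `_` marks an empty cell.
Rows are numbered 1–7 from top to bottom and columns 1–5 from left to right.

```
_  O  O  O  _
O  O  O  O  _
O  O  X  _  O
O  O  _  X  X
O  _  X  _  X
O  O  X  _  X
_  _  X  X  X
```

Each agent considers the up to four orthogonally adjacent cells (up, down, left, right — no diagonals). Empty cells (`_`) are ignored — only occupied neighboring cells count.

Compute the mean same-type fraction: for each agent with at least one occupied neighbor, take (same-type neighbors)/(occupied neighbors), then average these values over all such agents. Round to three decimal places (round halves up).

(1,2)O 2/2
(1,3)O 3/3
(1,4)O 2/2
(2,1)O 2/2
(2,2)O 4/4
(2,3)O 3/4
(2,4)O 2/2
(3,1)O 3/3
(3,2)O 3/4
(3,3)X 0/2
(3,5)O 0/1
(4,1)O 3/3
(4,2)O 2/2
(4,4)X 1/1
(4,5)X 2/3
(5,1)O 2/2
(5,3)X 1/1
(5,5)X 2/2
(6,1)O 2/2
(6,2)O 1/2
(6,3)X 2/3
(6,5)X 2/2
(7,3)X 2/2
(7,4)X 2/2
(7,5)X 2/2
Sum over 25 agents: 2/2 + 3/3 + 2/2 + 2/2 + 4/4 + 3/4 + 2/2 + 3/3 + 3/4 + 0/2 + 0/1 + 3/3 + 2/2 + 1/1 + 2/3 + 2/2 + 1/1 + 2/2 + 2/2 + 1/2 + 2/3 + 2/2 + 2/2 + 2/2 + 2/2 = 64/3; mean = 64/3 ÷ 25 = 64/75 = 0.853333… → 0.853.

0.853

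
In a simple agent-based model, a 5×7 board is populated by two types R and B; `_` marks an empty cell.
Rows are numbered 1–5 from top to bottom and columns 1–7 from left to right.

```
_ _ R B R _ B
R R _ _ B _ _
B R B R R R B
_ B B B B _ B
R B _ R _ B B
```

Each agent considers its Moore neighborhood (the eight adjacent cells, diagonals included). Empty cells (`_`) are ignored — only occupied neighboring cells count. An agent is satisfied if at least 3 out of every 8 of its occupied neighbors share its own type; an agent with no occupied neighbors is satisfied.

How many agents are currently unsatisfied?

10

(1,3)R 1/2 satisfied
(1,4)B 1/3 not
(1,5)R 0/2 not
(1,7)B 0/0 satisfied
(2,1)R 2/3 satisfied
(2,2)R 3/5 satisfied
(2,5)B 1/5 not
(3,1)B 1/4 not
(3,2)R 2/6 not
(3,3)B 3/6 satisfied
(3,4)R 1/6 not
(3,5)R 2/5 satisfied
(3,6)R 1/5 not
(3,7)B 1/2 satisfied
(4,2)B 4/6 satisfied
(4,3)B 4/7 satisfied
(4,4)B 3/6 satisfied
(4,5)B 2/6 not
(4,7)B 3/4 satisfied
(5,1)R 0/2 not
(5,2)B 2/3 satisfied
(5,4)R 0/3 not
(5,6)B 3/3 satisfied
(5,7)B 2/2 satisfied
Unsatisfied: (1,4), (1,5), (2,5), (3,1), (3,2), (3,4), (3,6), (4,5), (5,1), (5,4) — 10 in total.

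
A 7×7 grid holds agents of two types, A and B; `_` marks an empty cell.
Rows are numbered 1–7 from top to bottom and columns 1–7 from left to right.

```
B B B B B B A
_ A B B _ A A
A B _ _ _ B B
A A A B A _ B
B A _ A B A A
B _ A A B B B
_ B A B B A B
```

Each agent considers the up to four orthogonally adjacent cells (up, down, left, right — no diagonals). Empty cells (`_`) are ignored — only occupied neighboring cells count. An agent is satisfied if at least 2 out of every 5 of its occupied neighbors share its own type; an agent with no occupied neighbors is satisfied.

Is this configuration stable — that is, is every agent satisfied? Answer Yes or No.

No

Row 1: (1,1)B 1/1 satisfied · (1,2)B 2/3 satisfied · (1,3)B 3/3 satisfied · (1,4)B 3/3 satisfied · (1,5)B 2/2 satisfied · (1,6)B 1/3 not · (1,7)A 1/2 satisfied
Row 2: (2,2)A 0/3 not · (2,3)B 2/3 satisfied · (2,4)B 2/2 satisfied · (2,6)A 1/3 not · (2,7)A 2/3 satisfied
Row 3: (3,1)A 1/2 satisfied · (3,2)B 0/3 not · (3,6)B 1/2 satisfied · (3,7)B 2/3 satisfied
Row 4: (4,1)A 2/3 satisfied · (4,2)A 3/4 satisfied · (4,3)A 1/2 satisfied · (4,4)B 0/3 not · (4,5)A 0/2 not · (4,7)B 1/2 satisfied
Row 5: (5,1)B 1/3 not · (5,2)A 1/2 satisfied · (5,4)A 1/3 not · (5,5)B 1/4 not · (5,6)A 1/3 not · (5,7)A 1/3 not
Row 6: (6,1)B 1/1 satisfied · (6,3)A 2/2 satisfied · (6,4)A 2/4 satisfied · (6,5)B 3/4 satisfied · (6,6)B 2/4 satisfied · (6,7)B 2/3 satisfied
Row 7: (7,2)B 0/1 not · (7,3)A 1/3 not · (7,4)B 1/3 not · (7,5)B 2/3 satisfied · (7,6)A 0/3 not · (7,7)B 1/2 satisfied
For instance (1,6) has only 1/3 same-type neighbors, below 2/5.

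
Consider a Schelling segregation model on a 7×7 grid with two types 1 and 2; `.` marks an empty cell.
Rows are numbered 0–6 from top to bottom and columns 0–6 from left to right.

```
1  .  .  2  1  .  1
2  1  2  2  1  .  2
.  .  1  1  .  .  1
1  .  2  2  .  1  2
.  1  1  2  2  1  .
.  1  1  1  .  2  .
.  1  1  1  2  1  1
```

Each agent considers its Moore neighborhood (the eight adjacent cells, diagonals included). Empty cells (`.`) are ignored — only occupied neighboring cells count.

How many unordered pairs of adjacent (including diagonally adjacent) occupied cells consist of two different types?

Scan each occupied cell's neighbors to the right and below (and the two forward diagonals) so each pair is counted once.
From row 0: 5 unlike of 9 pairs (running 5/9).
From row 1: 8 unlike of 11 pairs (running 13/20).
From row 2: 5 unlike of 7 pairs (running 18/27).
From row 3: 6 unlike of 12 pairs (running 24/39).
From row 4: 6 unlike of 14 pairs (running 30/53).
From row 5: 3 unlike of 13 pairs (running 33/66).
From row 6: 2 unlike of 5 pairs (running 35/71).
Total adjacent occupied pairs: 71; unlike-type pairs: 35.

35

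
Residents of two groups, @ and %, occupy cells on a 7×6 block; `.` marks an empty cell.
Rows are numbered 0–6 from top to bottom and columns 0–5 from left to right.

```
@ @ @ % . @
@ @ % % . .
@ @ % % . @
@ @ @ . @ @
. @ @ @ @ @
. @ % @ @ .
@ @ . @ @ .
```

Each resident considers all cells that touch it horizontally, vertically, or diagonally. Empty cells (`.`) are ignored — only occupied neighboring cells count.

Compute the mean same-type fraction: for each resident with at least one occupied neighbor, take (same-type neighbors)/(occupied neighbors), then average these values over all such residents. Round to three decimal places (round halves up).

Row 0: (0,0)@ 3/3 · (0,1)@ 4/5 · (0,2)@ 2/5 · (0,3)% 2/3 · (0,5)@ — no occupied neighbors
Row 1: (1,0)@ 5/5 · (1,1)@ 6/8 · (1,2)% 4/8 · (1,3)% 4/5
Row 2: (2,0)@ 5/5 · (2,1)@ 6/8 · (2,2)% 3/7 · (2,3)% 3/5 · (2,5)@ 2/2
Row 3: (3,0)@ 4/4 · (3,1)@ 6/7 · (3,2)@ 5/7 · (3,4)@ 5/6 · (3,5)@ 4/4
Row 4: (4,1)@ 5/6 · (4,2)@ 6/7 · (4,3)@ 6/7 · (4,4)@ 6/6 · (4,5)@ 4/4
Row 5: (5,1)@ 4/5 · (5,2)% 0/7 · (5,3)@ 6/7 · (5,4)@ 6/6
Row 6: (6,0)@ 2/2 · (6,1)@ 2/3 · (6,3)@ 3/4 · (6,4)@ 3/3
Sum over 31 residents: 3/3 + 4/5 + 2/5 + 2/3 + 5/5 + 6/8 + 4/8 + 4/5 + 5/5 + 6/8 + 3/7 + 3/5 + 2/2 + 4/4 + 6/7 + 5/7 + 5/6 + 4/4 + 5/6 + 6/7 + 6/7 + 6/6 + 4/4 + 4/5 + 0/7 + 6/7 + 6/6 + 2/2 + 2/3 + 3/4 + 3/3 = 3461/140; mean = 3461/140 ÷ 31 = 3461/4340 = 0.797465… → 0.797.

0.797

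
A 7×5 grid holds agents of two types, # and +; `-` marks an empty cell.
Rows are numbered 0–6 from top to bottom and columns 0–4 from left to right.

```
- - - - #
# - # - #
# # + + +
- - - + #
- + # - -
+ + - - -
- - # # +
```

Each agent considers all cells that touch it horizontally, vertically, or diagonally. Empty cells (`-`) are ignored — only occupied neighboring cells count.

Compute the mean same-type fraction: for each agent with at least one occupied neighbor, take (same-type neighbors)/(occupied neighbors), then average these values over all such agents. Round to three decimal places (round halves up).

0.538

(0,4)# 1/1
(1,0)# 2/2
(1,2)# 1/3
(1,4)# 1/3
(2,0)# 2/2
(2,1)# 3/4
(2,2)+ 2/4
(2,3)+ 3/6
(2,4)+ 2/4
(3,3)+ 3/5
(3,4)# 0/3
(4,1)+ 2/3
(4,2)# 0/3
(5,0)+ 2/2
(5,1)+ 2/4
(6,2)# 1/2
(6,3)# 1/2
(6,4)+ 0/1
Sum over 18 agents: 1/1 + 2/2 + 1/3 + 1/3 + 2/2 + 3/4 + 2/4 + 3/6 + 2/4 + 3/5 + 0/3 + 2/3 + 0/3 + 2/2 + 2/4 + 1/2 + 1/2 + 0/1 = 581/60; mean = 581/60 ÷ 18 = 581/1080 = 0.537962… → 0.538.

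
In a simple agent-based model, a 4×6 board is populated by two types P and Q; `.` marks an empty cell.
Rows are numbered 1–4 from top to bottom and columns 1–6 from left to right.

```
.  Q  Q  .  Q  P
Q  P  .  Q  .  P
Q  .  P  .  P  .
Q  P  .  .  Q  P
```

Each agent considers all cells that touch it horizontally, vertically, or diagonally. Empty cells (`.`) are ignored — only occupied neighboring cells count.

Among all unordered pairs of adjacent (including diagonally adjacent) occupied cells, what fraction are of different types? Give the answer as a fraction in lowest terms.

Scan each occupied cell's neighbors to the right and below (and the two forward diagonals) so each pair is counted once.
Row 1: Q(1,2)–Q(1,3)= Q(1,2)–P(2,2)≠ Q(1,2)–Q(2,1)= Q(1,3)–Q(2,4)= Q(1,3)–P(2,2)≠ Q(1,5)–P(1,6)≠ Q(1,5)–P(2,6)≠ Q(1,5)–Q(2,4)= P(1,6)–P(2,6)=  → 4/9 unlike.
Row 2: Q(2,1)–P(2,2)≠ Q(2,1)–Q(3,1)= P(2,2)–P(3,3)= P(2,2)–Q(3,1)≠ Q(2,4)–P(3,5)≠ Q(2,4)–P(3,3)≠ P(2,6)–P(3,5)=  → 4/7 unlike.
Row 3: Q(3,1)–Q(4,1)= Q(3,1)–P(4,2)≠ P(3,3)–P(4,2)= P(3,5)–Q(4,5)≠ P(3,5)–P(4,6)=  → 2/5 unlike.
Row 4: Q(4,1)–P(4,2)≠ Q(4,5)–P(4,6)≠  → 2/2 unlike.
Total adjacent occupied pairs: 23; unlike-type pairs: 12.
12/23 is already in lowest terms.

12/23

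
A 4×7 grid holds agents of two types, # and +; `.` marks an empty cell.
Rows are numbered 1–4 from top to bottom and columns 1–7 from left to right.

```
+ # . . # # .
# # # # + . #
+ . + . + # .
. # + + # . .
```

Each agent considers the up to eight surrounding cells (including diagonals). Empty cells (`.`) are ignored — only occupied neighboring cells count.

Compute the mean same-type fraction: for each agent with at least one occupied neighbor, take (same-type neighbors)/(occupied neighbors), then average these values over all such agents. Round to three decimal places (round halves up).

0.468

(1,1)+ 0/3
(1,2)# 3/4
(1,5)# 2/3
(1,6)# 2/3
(2,1)# 2/4
(2,2)# 3/6
(2,3)# 3/4
(2,4)# 2/5
(2,5)+ 1/5
(2,7)# 2/2
(3,1)+ 0/3
(3,3)+ 2/6
(3,5)+ 2/5
(3,6)# 2/4
(4,2)# 0/3
(4,3)+ 2/3
(4,4)+ 3/4
(4,5)# 1/3
Sum over 18 agents: 0/3 + 3/4 + 2/3 + 2/3 + 2/4 + 3/6 + 3/4 + 2/5 + 1/5 + 2/2 + 0/3 + 2/6 + 2/5 + 2/4 + 0/3 + 2/3 + 3/4 + 1/3 = 101/12; mean = 101/12 ÷ 18 = 101/216 = 0.467592… → 0.468.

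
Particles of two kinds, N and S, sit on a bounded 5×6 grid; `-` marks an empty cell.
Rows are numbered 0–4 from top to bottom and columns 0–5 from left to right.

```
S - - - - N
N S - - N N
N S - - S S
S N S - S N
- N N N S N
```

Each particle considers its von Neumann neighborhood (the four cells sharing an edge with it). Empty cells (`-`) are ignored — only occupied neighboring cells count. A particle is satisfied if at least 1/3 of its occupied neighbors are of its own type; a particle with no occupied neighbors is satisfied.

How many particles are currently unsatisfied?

Row 0: (0,0)S 0/1 unhappy · (0,5)N 1/1 ok
Row 1: (1,0)N 1/3 ok · (1,1)S 1/2 ok · (1,4)N 1/2 ok · (1,5)N 2/3 ok
Row 2: (2,0)N 1/3 ok · (2,1)S 1/3 ok · (2,4)S 2/3 ok · (2,5)S 1/3 ok
Row 3: (3,0)S 0/2 unhappy · (3,1)N 1/4 unhappy · (3,2)S 0/2 unhappy · (3,4)S 2/3 ok · (3,5)N 1/3 ok
Row 4: (4,1)N 2/2 ok · (4,2)N 2/3 ok · (4,3)N 1/2 ok · (4,4)S 1/3 ok · (4,5)N 1/2 ok
Unsatisfied: (0,0), (3,0), (3,1), (3,2) — 4 in total.

4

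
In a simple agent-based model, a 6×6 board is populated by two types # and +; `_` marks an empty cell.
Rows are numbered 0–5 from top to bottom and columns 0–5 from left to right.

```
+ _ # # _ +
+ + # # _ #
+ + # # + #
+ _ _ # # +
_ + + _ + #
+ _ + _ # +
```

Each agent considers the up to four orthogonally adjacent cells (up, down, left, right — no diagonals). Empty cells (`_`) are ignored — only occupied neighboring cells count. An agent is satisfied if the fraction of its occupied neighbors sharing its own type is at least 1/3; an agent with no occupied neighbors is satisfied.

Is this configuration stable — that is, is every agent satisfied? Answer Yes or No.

No

Row 0: (0,0)+ 1/1 ✓ · (0,2)# 2/2 ✓ · (0,3)# 2/2 ✓ · (0,5)+ 0/1 ✗
Row 1: (1,0)+ 3/3 ✓ · (1,1)+ 2/3 ✓ · (1,2)# 3/4 ✓ · (1,3)# 3/3 ✓ · (1,5)# 1/2 ✓
Row 2: (2,0)+ 3/3 ✓ · (2,1)+ 2/3 ✓ · (2,2)# 2/3 ✓ · (2,3)# 3/4 ✓ · (2,4)+ 0/3 ✗ · (2,5)# 1/3 ✓
Row 3: (3,0)+ 1/1 ✓ · (3,3)# 2/2 ✓ · (3,4)# 1/4 ✗ · (3,5)+ 0/3 ✗
Row 4: (4,1)+ 1/1 ✓ · (4,2)+ 2/2 ✓ · (4,4)+ 0/3 ✗ · (4,5)# 0/3 ✗
Row 5: (5,0)+ 0/0 ✓ · (5,2)+ 1/1 ✓ · (5,4)# 0/2 ✗ · (5,5)+ 0/2 ✗
For instance (0,5) has only 0/1 same-type neighbors, below 1/3.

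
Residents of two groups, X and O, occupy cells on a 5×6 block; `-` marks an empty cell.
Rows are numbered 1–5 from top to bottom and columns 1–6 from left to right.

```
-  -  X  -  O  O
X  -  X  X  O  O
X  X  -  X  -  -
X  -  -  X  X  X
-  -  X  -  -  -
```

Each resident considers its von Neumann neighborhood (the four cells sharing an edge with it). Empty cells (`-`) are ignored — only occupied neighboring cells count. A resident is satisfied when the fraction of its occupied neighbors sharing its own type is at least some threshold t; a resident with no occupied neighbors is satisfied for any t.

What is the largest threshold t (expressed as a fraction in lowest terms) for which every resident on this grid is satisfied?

Row 1: (1,3)X 1/1 · (1,5)O 2/2 · (1,6)O 2/2
Row 2: (2,1)X 1/1 · (2,3)X 2/2 · (2,4)X 2/3 · (2,5)O 2/3 · (2,6)O 2/2
Row 3: (3,1)X 3/3 · (3,2)X 1/1 · (3,4)X 2/2
Row 4: (4,1)X 1/1 · (4,4)X 2/2 · (4,5)X 2/2 · (4,6)X 1/1
Row 5: (5,3)X — no occupied neighbors
The smallest same-type fraction is 2/3 at (2,4), which reduces to 2/3. Any threshold above that leaves this resident unsatisfied.

2/3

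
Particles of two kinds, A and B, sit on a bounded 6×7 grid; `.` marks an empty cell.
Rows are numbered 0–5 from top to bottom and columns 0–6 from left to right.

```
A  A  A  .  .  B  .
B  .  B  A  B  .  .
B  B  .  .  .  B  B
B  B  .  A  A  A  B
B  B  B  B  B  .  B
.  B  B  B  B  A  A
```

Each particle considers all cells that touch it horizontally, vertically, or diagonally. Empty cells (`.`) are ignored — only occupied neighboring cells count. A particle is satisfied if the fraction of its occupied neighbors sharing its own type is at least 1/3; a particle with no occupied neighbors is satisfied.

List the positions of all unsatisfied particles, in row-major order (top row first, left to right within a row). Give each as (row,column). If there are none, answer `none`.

(1,2), (3,3), (3,5), (4,6), (5,5)

(0,0)A 1/2 satisfied
(0,1)A 2/4 satisfied
(0,2)A 2/3 satisfied
(0,5)B 1/1 satisfied
(1,0)B 2/4 satisfied
(1,2)B 1/4 not
(1,3)A 1/3 satisfied
(1,4)B 2/3 satisfied
(2,0)B 4/4 satisfied
(2,1)B 5/5 satisfied
(2,5)B 3/5 satisfied
(2,6)B 2/3 satisfied
(3,0)B 5/5 satisfied
(3,1)B 6/6 satisfied
(3,3)A 1/4 not
(3,4)A 2/5 satisfied
(3,5)A 1/6 not
(3,6)B 3/4 satisfied
(4,0)B 4/4 satisfied
(4,1)B 6/6 satisfied
(4,2)B 6/7 satisfied
(4,3)B 5/7 satisfied
(4,4)B 3/7 satisfied
(4,6)B 1/4 not
(5,1)B 4/4 satisfied
(5,2)B 5/5 satisfied
(5,3)B 5/5 satisfied
(5,4)B 3/4 satisfied
(5,5)A 1/4 not
(5,6)A 1/2 satisfied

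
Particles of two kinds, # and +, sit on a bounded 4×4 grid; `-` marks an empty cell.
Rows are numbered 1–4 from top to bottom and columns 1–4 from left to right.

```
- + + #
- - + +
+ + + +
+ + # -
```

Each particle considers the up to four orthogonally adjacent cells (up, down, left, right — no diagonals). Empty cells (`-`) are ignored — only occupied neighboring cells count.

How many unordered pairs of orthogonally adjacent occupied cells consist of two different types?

4

Scan each occupied cell's neighbors to the right and below so each pair is counted once.
Row 1: +(1,2)–+(1,3)= +(1,3)–#(1,4)≠ +(1,3)–+(2,3)= #(1,4)–+(2,4)≠  → 2/4 unlike.
Row 2: +(2,3)–+(2,4)= +(2,3)–+(3,3)= +(2,4)–+(3,4)=  → 0/3 unlike.
Row 3: +(3,1)–+(3,2)= +(3,1)–+(4,1)= +(3,2)–+(3,3)= +(3,2)–+(4,2)= +(3,3)–+(3,4)= +(3,3)–#(4,3)≠  → 1/6 unlike.
Row 4: +(4,1)–+(4,2)= +(4,2)–#(4,3)≠  → 1/2 unlike.
Total adjacent occupied pairs: 15; unlike-type pairs: 4.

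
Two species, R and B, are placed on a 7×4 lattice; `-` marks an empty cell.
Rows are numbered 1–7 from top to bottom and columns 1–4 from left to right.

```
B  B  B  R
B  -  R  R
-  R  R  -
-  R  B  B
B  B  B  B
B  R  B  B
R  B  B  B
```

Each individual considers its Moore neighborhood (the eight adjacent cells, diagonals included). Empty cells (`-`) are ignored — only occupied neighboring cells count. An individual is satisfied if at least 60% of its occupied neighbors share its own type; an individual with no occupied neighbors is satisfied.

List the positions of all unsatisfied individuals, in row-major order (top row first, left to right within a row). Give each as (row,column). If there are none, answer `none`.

(1,3), (4,2), (4,3), (5,1), (6,2), (7,1)

Row 1: (1,1)B 2/2 satisfied · (1,2)B 3/4 satisfied · (1,3)B 1/4 not · (1,4)R 2/3 satisfied
Row 2: (2,1)B 2/3 satisfied · (2,3)R 4/6 satisfied · (2,4)R 3/4 satisfied
Row 3: (3,2)R 3/5 satisfied · (3,3)R 4/6 satisfied
Row 4: (4,2)R 2/6 not · (4,3)B 4/7 not · (4,4)B 3/4 satisfied
Row 5: (5,1)B 2/4 not · (5,2)B 5/7 satisfied · (5,3)B 6/8 satisfied · (5,4)B 5/5 satisfied
Row 6: (6,1)B 3/5 satisfied · (6,2)R 1/8 not · (6,3)B 7/8 satisfied · (6,4)B 5/5 satisfied
Row 7: (7,1)R 1/3 not · (7,2)B 3/5 satisfied · (7,3)B 4/5 satisfied · (7,4)B 3/3 satisfied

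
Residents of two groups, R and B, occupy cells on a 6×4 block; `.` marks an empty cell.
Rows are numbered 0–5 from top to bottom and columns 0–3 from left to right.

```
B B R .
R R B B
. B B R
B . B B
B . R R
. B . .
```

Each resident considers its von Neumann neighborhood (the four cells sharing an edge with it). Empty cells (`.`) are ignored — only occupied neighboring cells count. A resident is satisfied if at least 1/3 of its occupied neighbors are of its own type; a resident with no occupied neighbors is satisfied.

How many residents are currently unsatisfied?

3

(0,0)B 1/2 ✓
(0,1)B 1/3 ✓
(0,2)R 0/2 ✗
(1,0)R 1/2 ✓
(1,1)R 1/4 ✗
(1,2)B 2/4 ✓
(1,3)B 1/2 ✓
(2,1)B 1/2 ✓
(2,2)B 3/4 ✓
(2,3)R 0/3 ✗
(3,0)B 1/1 ✓
(3,2)B 2/3 ✓
(3,3)B 1/3 ✓
(4,0)B 1/1 ✓
(4,2)R 1/2 ✓
(4,3)R 1/2 ✓
(5,1)B 0/0 ✓
Unsatisfied: (0,2), (1,1), (2,3) — 3 in total.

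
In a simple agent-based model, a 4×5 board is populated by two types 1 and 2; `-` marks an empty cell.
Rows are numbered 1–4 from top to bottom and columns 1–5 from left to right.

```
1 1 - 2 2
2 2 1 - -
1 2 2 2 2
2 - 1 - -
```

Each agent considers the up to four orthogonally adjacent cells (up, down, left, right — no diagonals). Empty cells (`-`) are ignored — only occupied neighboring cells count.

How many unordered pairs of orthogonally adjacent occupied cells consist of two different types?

8

Scan each occupied cell's neighbors to the right and below so each pair is counted once.
From row 1: 2 unlike of 4 pairs (running 2/4).
From row 2: 3 unlike of 5 pairs (running 5/9).
From row 3: 3 unlike of 6 pairs (running 8/15).
Total adjacent occupied pairs: 15; unlike-type pairs: 8.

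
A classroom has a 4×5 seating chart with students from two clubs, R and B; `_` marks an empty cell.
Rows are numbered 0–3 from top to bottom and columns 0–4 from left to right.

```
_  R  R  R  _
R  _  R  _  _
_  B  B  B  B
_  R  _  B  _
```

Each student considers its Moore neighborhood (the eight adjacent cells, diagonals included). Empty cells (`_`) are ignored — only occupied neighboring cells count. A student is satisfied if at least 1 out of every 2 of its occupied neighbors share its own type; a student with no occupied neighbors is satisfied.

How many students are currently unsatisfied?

2

(0,1)R 3/3 satisfied
(0,2)R 3/3 satisfied
(0,3)R 2/2 satisfied
(1,0)R 1/2 satisfied
(1,2)R 3/6 satisfied
(2,1)B 1/4 not
(2,2)B 3/5 satisfied
(2,3)B 3/4 satisfied
(2,4)B 2/2 satisfied
(3,1)R 0/2 not
(3,3)B 3/3 satisfied
Unsatisfied: (2,1), (3,1) — 2 in total.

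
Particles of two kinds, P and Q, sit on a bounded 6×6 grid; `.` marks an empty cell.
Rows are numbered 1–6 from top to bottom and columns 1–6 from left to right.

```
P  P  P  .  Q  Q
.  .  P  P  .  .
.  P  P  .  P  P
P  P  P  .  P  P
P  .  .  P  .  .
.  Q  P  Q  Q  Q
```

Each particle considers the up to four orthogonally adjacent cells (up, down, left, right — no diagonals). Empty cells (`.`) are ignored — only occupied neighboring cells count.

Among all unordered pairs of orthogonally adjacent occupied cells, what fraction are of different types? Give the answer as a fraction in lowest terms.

1/7

Scan each occupied cell's neighbors to the right and below so each pair is counted once.
Row 1: P(1,1)–P(1,2)= P(1,2)–P(1,3)= P(1,3)–P(2,3)= Q(1,5)–Q(1,6)=  → 0/4 unlike.
Row 2: P(2,3)–P(2,4)= P(2,3)–P(3,3)=  → 0/2 unlike.
Row 3: P(3,2)–P(3,3)= P(3,2)–P(4,2)= P(3,3)–P(4,3)= P(3,5)–P(3,6)= P(3,5)–P(4,5)= P(3,6)–P(4,6)=  → 0/6 unlike.
Row 4: P(4,1)–P(4,2)= P(4,1)–P(5,1)= P(4,2)–P(4,3)= P(4,5)–P(4,6)=  → 0/4 unlike.
Row 5: P(5,4)–Q(6,4)≠  → 1/1 unlike.
Row 6: Q(6,2)–P(6,3)≠ P(6,3)–Q(6,4)≠ Q(6,4)–Q(6,5)= Q(6,5)–Q(6,6)=  → 2/4 unlike.
Total adjacent occupied pairs: 21; unlike-type pairs: 3.
3/21 reduces to 1/7.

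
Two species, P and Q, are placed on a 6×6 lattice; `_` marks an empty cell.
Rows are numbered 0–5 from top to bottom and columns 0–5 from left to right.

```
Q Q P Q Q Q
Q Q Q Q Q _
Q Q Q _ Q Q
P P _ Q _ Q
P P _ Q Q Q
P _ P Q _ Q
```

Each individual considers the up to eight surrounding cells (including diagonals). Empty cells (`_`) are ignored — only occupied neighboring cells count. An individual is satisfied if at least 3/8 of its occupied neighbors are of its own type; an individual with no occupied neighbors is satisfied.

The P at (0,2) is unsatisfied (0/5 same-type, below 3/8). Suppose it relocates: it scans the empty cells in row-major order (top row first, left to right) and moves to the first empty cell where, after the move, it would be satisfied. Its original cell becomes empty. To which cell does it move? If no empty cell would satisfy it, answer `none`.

Vacating (0,2). Empty cells in order:
  (1,5): 0/5 same-type → still unsatisfied.
  (2,3): 0/6 same-type → still unsatisfied.
  (3,2): 2/6 same-type → still unsatisfied.
  (3,4): 0/7 same-type → still unsatisfied.
  (4,2): 3/6 same-type → satisfied — stop here.

(4,2)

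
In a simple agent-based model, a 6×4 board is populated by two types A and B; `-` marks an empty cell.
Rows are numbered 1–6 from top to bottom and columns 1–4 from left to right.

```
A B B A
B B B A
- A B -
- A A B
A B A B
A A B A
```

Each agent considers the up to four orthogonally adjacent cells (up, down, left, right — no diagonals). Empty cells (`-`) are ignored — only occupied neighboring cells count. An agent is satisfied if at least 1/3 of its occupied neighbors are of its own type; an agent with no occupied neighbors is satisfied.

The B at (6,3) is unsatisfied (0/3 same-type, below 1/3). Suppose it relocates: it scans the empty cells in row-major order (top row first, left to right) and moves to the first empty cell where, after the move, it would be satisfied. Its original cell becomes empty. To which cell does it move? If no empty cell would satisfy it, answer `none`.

(3,1)

Vacating (6,3). Empty cells in order:
  (3,1): 1/2 same-type → satisfied — stop here.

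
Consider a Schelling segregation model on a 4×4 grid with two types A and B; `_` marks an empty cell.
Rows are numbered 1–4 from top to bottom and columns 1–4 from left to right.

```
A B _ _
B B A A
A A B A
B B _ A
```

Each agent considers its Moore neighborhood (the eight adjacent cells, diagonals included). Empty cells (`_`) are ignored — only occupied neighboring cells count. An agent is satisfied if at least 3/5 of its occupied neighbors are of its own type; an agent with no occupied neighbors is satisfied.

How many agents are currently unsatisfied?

(1,1)A 0/3 not
(1,2)B 2/4 not
(2,1)B 2/5 not
(2,2)B 3/7 not
(2,3)A 3/6 not
(2,4)A 2/3 satisfied
(3,1)A 1/5 not
(3,2)A 2/7 not
(3,3)B 2/7 not
(3,4)A 3/4 satisfied
(4,1)B 1/3 not
(4,2)B 2/4 not
(4,4)A 1/2 not
Unsatisfied: (1,1), (1,2), (2,1), (2,2), (2,3), (3,1), (3,2), (3,3), (4,1), (4,2), (4,4) — 11 in total.

11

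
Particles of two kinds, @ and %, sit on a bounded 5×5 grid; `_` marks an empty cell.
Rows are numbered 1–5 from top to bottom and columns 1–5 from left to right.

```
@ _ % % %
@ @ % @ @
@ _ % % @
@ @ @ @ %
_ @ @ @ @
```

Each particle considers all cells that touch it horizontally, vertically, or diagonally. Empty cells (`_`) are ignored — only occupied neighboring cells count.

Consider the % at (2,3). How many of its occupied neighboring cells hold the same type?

4

Occupied neighbors of (2,3): (1,3)=%, (1,4)=%, (2,2)=@, (2,4)=@, (3,3)=%, (3,4)=%.
Same type (%): 4 of 6.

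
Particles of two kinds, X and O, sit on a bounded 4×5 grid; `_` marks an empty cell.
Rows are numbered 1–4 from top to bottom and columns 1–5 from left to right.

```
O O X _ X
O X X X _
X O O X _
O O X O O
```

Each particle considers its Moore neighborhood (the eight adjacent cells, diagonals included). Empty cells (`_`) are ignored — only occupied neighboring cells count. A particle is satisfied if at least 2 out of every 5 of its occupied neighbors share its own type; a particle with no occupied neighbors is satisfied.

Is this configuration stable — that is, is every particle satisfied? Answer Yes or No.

(1,1)O 2/3 ok
(1,2)O 2/5 ok
(1,3)X 3/4 ok
(1,5)X 1/1 ok
(2,1)O 3/5 ok
(2,2)X 3/8 unhappy
(2,3)X 4/7 ok
(2,4)X 4/5 ok
(3,1)X 1/5 unhappy
(3,2)O 4/8 ok
(3,3)O 3/8 unhappy
(3,4)X 3/6 ok
(4,1)O 2/3 ok
(4,2)O 3/5 ok
(4,3)X 1/5 unhappy
(4,4)O 2/4 ok
(4,5)O 1/2 ok
For instance (2,2) has only 3/8 same-type neighbors, below 2/5.

No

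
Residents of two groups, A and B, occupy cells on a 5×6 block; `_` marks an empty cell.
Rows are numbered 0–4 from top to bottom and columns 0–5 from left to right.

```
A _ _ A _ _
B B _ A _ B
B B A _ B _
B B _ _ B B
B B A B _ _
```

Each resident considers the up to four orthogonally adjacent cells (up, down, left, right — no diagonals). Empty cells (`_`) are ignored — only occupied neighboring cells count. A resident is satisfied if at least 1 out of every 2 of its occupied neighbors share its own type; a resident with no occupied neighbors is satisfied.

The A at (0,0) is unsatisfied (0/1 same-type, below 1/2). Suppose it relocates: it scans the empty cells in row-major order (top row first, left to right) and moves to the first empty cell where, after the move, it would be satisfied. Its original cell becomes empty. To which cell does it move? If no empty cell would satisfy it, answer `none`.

Vacating (0,0). Empty cells in order:
  (0,1): 0/1 same-type → still unsatisfied.
  (0,2): 1/1 same-type → satisfied — stop here.

(0,2)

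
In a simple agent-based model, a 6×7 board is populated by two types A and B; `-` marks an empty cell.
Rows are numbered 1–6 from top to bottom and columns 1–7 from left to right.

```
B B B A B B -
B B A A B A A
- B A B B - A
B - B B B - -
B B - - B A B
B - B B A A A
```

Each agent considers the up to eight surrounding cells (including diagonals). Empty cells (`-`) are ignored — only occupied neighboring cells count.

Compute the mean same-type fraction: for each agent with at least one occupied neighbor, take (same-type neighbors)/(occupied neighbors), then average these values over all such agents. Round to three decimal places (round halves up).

Row 1: (1,1)B 3/3 · (1,2)B 4/5 · (1,3)B 2/5 · (1,4)A 2/5 · (1,5)B 2/5 · (1,6)B 2/4
Row 2: (2,1)B 4/4 · (2,2)B 5/7 · (2,3)A 3/8 · (2,4)A 3/8 · (2,5)B 4/7 · (2,6)A 2/6 · (2,7)A 2/3
Row 3: (3,2)B 4/6 · (3,3)A 2/7 · (3,4)B 5/8 · (3,5)B 4/6 · (3,7)A 2/2
Row 4: (4,1)B 3/3 · (4,3)B 4/5 · (4,4)B 5/6 · (4,5)B 4/5
Row 5: (5,1)B 3/3 · (5,2)B 5/5 · (5,5)B 3/6 · (5,6)A 3/6 · (5,7)B 0/3
Row 6: (6,1)B 2/2 · (6,3)B 2/2 · (6,4)B 2/3 · (6,5)A 2/4 · (6,6)A 3/5 · (6,7)A 2/3
Sum over 33 agents: 3/3 + 4/5 + 2/5 + 2/5 + 2/5 + 2/4 + 4/4 + 5/7 + 3/8 + 3/8 + 4/7 + 2/6 + 2/3 + 4/6 + 2/7 + 5/8 + 4/6 + 2/2 + 3/3 + 4/5 + 5/6 + 4/5 + 3/3 + 5/5 + 3/6 + 3/6 + 0/3 + 2/2 + 2/2 + 2/3 + 2/4 + 3/5 + 2/3 = 6061/280; mean = 6061/280 ÷ 33 = 551/840 = 0.655952… → 0.656.

0.656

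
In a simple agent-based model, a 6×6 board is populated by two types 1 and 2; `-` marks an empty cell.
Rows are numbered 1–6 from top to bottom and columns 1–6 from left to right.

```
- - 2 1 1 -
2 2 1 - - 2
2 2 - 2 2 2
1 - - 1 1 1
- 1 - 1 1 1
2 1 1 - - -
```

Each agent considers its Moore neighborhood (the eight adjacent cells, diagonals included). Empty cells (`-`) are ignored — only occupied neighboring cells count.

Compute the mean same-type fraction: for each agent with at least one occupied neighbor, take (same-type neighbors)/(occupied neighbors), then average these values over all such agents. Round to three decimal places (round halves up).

0.624

(1,3)2 1/3
(1,4)1 2/3
(1,5)1 1/2
(2,1)2 3/3
(2,2)2 4/5
(2,3)1 1/5
(2,6)2 2/3
(3,1)2 3/4
(3,2)2 3/5
(3,4)2 1/4
(3,5)2 3/6
(3,6)2 2/4
(4,1)1 1/3
(4,4)1 3/5
(4,5)1 5/8
(4,6)1 3/5
(5,2)1 3/4
(5,4)1 4/4
(5,5)1 5/5
(5,6)1 3/3
(6,1)2 0/2
(6,2)1 2/3
(6,3)1 3/3
Sum over 23 agents: 1/3 + 2/3 + 1/2 + 3/3 + 4/5 + 1/5 + 2/3 + 3/4 + 3/5 + 1/4 + 3/6 + 2/4 + 1/3 + 3/5 + 5/8 + 3/5 + 3/4 + 4/4 + 5/5 + 3/3 + 0/2 + 2/3 + 3/3 = 1721/120; mean = 1721/120 ÷ 23 = 1721/2760 = 0.623550… → 0.624.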